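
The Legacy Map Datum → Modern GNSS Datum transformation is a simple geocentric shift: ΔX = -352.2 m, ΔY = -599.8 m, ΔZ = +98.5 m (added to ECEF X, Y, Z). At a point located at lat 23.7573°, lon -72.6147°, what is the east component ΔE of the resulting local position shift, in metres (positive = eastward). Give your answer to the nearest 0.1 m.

At φ = 23.7573°, λ = -72.6147°: sin φ = 0.402863, cos φ = 0.915260, sin λ = -0.954317, cos λ = 0.298796.
ΔE = −sin λ·ΔX + cos λ·ΔY = −(-0.954317)·(-352.2) + (0.298796)·(-599.8) = -515.33 m.

ΔE = -515.3 m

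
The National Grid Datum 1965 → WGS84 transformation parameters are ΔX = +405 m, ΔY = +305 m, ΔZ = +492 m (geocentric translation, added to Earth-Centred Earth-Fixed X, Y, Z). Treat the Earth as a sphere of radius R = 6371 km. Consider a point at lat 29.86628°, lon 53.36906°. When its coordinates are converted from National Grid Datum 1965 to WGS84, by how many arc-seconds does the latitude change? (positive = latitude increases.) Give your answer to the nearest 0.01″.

Δφ = 5.97″

sin φ = 0.497977, cos φ = 0.867190, sin λ = 0.802495, cos λ = 0.596658.
North component: ΔN = −sin φ cos λ·ΔX − sin φ sin λ·ΔY + cos φ·ΔZ = −(0.497977)(0.596658)(405) − (0.497977)(0.802495)(305) + (0.867190)(492) = 184.44 m.
1° of latitude spans πR/180 = 111195 m, so Δφ = 184.44 / 111195 × 3600 = 5.971″.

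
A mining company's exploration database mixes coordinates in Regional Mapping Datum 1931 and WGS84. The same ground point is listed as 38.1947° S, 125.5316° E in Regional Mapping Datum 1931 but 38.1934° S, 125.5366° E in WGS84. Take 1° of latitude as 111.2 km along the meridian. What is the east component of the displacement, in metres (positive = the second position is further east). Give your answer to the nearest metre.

Δφ = -38.1934° − -38.1947° = +0.0013°; Δλ = 125.5366° − 125.5316° = +0.0050°.
ΔN = Δφ × 111200 = 144.6 m; ΔE = Δλ × 111200 × cos(-38.1947°) = +0.0050 × 111200 × 0.785914 = 437.0 m.

ΔE = 437 m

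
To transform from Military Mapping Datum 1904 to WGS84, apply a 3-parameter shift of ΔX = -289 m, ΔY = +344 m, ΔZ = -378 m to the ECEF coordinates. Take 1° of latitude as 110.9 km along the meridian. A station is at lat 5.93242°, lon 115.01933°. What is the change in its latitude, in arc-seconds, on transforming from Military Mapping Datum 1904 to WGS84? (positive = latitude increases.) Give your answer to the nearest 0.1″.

Δφ = -13.7″

sin φ = 0.103355, cos φ = 0.994644, sin λ = 0.906165, cos λ = -0.422924.
North component: ΔN = −sin φ cos λ·ΔX − sin φ sin λ·ΔY + cos φ·ΔZ = −(0.103355)(-0.422924)(-289) − (0.103355)(0.906165)(344) + (0.994644)(-378) = -420.83 m.
1° of latitude spans 110900 m, so Δφ = -420.83 / 110900 × 3600 = -13.661″.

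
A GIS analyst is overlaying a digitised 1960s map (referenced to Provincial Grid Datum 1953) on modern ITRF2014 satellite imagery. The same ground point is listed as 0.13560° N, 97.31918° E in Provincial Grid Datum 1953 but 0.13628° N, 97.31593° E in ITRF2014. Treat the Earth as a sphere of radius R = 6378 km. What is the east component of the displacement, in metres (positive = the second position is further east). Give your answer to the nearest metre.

ΔE = -362 m

Δφ = 0.13628° − 0.13560° = +0.00068°; Δλ = 97.31593° − 97.31918° = -0.00325°.
1° along a meridian = πR/180 = 111317 m.
ΔN = Δφ × 111317 = 75.7 m; ΔE = Δλ × 111317 × cos(0.13560°) = -0.00325 × 111317 × 0.999997 = -361.8 m.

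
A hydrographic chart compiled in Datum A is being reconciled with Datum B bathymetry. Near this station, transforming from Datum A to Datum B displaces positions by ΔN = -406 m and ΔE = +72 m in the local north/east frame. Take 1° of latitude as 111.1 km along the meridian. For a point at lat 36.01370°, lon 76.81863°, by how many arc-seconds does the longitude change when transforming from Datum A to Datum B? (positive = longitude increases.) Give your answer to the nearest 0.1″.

Δλ = 2.9″

At latitude 36.01370°, cos φ = 0.808876.
1° of longitude at this latitude = 111.1 × cos φ = 89.87 km, so Δλ = 72.0 / 89866.2 = 0.0008012° = 2.884″.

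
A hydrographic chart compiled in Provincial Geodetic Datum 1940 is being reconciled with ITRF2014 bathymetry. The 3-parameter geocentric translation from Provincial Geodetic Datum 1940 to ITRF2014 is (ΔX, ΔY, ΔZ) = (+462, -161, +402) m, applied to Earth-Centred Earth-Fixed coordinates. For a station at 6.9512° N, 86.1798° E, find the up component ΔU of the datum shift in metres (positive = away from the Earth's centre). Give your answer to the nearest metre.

ΔU = -80 m

At φ = 6.9512°, λ = 86.1798°: sin φ = 0.121024, cos φ = 0.992650, sin λ = 0.997778, cos λ = 0.066626.
ΔU = cos φ cos λ·ΔX + cos φ sin λ·ΔY + sin φ·ΔZ = (0.992650)(0.066626)(462) + (0.992650)(0.997778)(-161) + (0.121024)(402) = -80.26 m.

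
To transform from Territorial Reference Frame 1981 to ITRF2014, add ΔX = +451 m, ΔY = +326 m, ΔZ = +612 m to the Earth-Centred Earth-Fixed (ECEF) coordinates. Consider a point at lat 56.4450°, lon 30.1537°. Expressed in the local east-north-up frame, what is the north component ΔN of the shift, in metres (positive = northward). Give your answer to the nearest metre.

At φ = 56.4450°, λ = 30.1537°: sin φ = 0.833356, cos φ = 0.552737, sin λ = 0.502321, cos λ = 0.864681.
ΔN = −sin φ cos λ·ΔX − sin φ sin λ·ΔY + cos φ·ΔZ = −(0.833356)(0.864681)(451) − (0.833356)(0.502321)(326) + (0.552737)(612) = -123.18 m.

ΔN = -123 m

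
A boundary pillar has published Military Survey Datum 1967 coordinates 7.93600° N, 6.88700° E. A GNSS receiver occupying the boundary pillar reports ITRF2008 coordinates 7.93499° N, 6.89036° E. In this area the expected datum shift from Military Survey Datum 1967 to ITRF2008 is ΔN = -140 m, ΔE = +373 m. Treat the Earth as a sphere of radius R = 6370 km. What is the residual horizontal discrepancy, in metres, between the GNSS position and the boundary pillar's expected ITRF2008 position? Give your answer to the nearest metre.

28 m

Observed coordinate differences: Δφ = -0.00101°, Δλ = +0.00336°.
Converting to metres (1° lat = 111177 m, cos φ = 0.990423): observed ΔN = -112.3 m, observed ΔE = 370.0 m.
Subtracting the expected shift leaves a residual of -112.3 − (-140) = 27.7 m north and 370.0 − (373) = -3.0 m east.
Residual distance = √(27.7² + (-3.0)²) = 27.9 m.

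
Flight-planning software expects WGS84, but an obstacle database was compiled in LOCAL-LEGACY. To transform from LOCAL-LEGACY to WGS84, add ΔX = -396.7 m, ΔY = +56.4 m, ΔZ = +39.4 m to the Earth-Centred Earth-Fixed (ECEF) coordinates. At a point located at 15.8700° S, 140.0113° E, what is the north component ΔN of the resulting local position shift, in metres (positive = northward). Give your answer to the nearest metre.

The local north axis is (−sin φ cos λ, −sin φ sin λ, cos φ), giving ΔN = 83.114 + 9.911 + 37.898 = 130.92 m.

ΔN = 131 m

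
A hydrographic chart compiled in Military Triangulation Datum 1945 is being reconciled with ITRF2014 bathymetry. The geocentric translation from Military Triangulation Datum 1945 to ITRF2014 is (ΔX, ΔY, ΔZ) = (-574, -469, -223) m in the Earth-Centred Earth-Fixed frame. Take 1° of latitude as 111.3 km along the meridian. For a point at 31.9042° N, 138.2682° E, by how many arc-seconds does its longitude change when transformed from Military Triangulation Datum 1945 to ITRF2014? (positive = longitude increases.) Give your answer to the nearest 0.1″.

Δλ = 27.9″

sin φ = 0.528501, cos φ = 0.848933, sin λ = 0.665645, cos λ = -0.746269.
East component: ΔE = −sin λ·ΔX + cos λ·ΔY = −(0.665645)(-574) + (-0.746269)(-469) = 732.08 m.
1° of latitude spans 111300 m; at latitude φ, 1° of longitude spans that × cos φ = 94486.2 m, so Δλ = 732.08 / 94486.2 × 3600 = 27.893″.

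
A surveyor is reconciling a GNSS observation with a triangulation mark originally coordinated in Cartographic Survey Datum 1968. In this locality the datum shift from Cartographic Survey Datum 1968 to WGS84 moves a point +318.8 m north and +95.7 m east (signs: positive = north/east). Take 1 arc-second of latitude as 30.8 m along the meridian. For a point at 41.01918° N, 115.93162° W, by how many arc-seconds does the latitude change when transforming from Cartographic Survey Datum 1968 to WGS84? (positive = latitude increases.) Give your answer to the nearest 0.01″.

1″ of latitude = 30.80 m, so Δφ = 318.8 / 30.80 = 10.351″.

Δφ = 10.35″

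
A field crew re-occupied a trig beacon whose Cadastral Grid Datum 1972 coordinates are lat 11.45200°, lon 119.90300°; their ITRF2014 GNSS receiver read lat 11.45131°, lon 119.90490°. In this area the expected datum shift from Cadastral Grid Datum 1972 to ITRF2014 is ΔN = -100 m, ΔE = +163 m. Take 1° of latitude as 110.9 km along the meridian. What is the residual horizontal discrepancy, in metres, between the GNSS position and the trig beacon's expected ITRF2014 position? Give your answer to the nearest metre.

49 m

Observed coordinate differences: Δφ = -0.00069°, Δλ = +0.00190°.
Converting to metres (1° lat = 110900 m, cos φ = 0.980091): observed ΔN = -76.5 m, observed ΔE = 206.5 m.
Subtracting the expected shift leaves a residual of -76.5 − (-100) = 23.5 m north and 206.5 − (163) = 43.5 m east.
Residual distance = √(23.5² + 43.5²) = 49.4 m.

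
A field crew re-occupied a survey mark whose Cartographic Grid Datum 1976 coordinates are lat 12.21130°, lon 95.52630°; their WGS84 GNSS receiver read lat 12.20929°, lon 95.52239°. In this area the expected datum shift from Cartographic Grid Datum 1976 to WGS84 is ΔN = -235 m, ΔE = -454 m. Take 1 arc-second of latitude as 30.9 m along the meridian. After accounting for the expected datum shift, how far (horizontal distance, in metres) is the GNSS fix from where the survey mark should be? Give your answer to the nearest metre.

Observed coordinate differences: Δφ = -0.00201°, Δλ = -0.00391°.
Converting to metres (1° lat = 111240 m, cos φ = 0.977374): observed ΔN = -223.6 m, observed ΔE = -425.1 m.
Subtracting the expected shift leaves a residual of -223.6 − (-235) = 11.4 m north and -425.1 − (-454) = 28.9 m east.
Residual distance = √(11.4² + 28.9²) = 31.1 m.

31 m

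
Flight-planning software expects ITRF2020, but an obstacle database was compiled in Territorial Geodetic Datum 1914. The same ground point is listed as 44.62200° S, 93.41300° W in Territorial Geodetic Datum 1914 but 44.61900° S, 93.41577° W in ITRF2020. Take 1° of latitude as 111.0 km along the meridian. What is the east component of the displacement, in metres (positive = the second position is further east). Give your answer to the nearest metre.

Δφ = -44.61900° − -44.62200° = +0.00300°; Δλ = -93.41577° − -93.41300° = -0.00277°.
ΔN = Δφ × 111000 = 333.0 m; ΔE = Δλ × 111000 × cos(-44.62200°) = -0.00277 × 111000 × 0.711756 = -218.8 m.

ΔE = -219 m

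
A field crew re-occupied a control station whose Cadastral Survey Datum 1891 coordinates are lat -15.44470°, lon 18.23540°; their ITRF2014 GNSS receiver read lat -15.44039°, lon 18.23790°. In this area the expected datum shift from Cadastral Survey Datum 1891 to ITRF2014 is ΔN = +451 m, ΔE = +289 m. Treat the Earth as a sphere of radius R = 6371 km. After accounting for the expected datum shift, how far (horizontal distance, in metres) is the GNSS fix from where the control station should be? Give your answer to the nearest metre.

35 m

Observed coordinate differences: Δφ = +0.00431°, Δλ = +0.00250°.
Converting to metres (1° lat = 111195 m, cos φ = 0.963888): observed ΔN = 479.3 m, observed ΔE = 267.9 m.
Subtracting the expected shift leaves a residual of 479.3 − (451) = 28.3 m north and 267.9 − (289) = -21.1 m east.
Residual distance = √(28.3² + (-21.1)²) = 35.2 m.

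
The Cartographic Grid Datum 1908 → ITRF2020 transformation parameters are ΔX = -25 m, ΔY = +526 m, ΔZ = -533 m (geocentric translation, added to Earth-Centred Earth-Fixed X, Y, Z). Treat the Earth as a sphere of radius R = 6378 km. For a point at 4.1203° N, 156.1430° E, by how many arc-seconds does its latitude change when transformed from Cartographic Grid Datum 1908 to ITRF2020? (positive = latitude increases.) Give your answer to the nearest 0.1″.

sin φ = 0.071851, cos φ = 0.997415, sin λ = 0.404455, cos λ = -0.914558.
North component: ΔN = −sin φ cos λ·ΔX − sin φ sin λ·ΔY + cos φ·ΔZ = −(0.071851)(-0.914558)(-25) − (0.071851)(0.404455)(526) + (0.997415)(-533) = -548.55 m.
1° of latitude spans πR/180 = 111317 m, so Δφ = -548.55 / 111317 × 3600 = -17.740″.

Δφ = -17.7″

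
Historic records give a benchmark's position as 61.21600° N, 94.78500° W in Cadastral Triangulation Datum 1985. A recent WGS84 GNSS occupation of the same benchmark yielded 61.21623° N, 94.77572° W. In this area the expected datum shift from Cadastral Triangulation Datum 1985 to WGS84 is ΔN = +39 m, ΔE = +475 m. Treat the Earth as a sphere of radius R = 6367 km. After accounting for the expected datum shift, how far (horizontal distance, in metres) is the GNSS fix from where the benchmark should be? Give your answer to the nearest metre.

Observed coordinate differences: Δφ = +0.00023°, Δλ = +0.00928°.
Converting to metres (1° lat = 111125 m, cos φ = 0.481509): observed ΔN = 25.6 m, observed ΔE = 496.6 m.
Subtracting the expected shift leaves a residual of 25.6 − (39) = -13.4 m north and 496.6 − (475) = 21.6 m east.
Residual distance = √((-13.4)² + 21.6²) = 25.4 m.

25 m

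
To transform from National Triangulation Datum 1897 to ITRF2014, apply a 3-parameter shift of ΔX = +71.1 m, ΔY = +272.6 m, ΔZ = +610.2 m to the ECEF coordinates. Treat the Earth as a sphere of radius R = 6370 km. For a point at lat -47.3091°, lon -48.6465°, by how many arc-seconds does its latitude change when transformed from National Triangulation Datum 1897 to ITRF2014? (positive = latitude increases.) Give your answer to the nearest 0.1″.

Δφ = 9.6″

sin φ = -0.735022, cos φ = 0.678043, sin λ = -0.750648, cos λ = 0.660703.
North component: ΔN = −sin φ cos λ·ΔX − sin φ sin λ·ΔY + cos φ·ΔZ = −(-0.735022)(0.660703)(71.1) − (-0.735022)(-0.750648)(272.6) + (0.678043)(610.2) = 297.87 m.
1° of latitude spans πR/180 = 111177 m, so Δφ = 297.87 / 111177 × 3600 = 9.645″.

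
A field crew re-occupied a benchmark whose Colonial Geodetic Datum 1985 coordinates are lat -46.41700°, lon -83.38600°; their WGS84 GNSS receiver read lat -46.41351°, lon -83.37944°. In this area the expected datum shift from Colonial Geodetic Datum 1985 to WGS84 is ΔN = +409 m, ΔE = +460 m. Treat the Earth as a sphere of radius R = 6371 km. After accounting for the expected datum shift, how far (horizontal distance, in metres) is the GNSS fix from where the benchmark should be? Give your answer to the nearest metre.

48 m

Observed coordinate differences: Δφ = +0.00349°, Δλ = +0.00656°.
Converting to metres (1° lat = 111195 m, cos φ = 0.689405): observed ΔN = 388.1 m, observed ΔE = 502.9 m.
Subtracting the expected shift leaves a residual of 388.1 − (409) = -20.9 m north and 502.9 − (460) = 42.9 m east.
Residual distance = √((-20.9)² + 42.9²) = 47.7 m.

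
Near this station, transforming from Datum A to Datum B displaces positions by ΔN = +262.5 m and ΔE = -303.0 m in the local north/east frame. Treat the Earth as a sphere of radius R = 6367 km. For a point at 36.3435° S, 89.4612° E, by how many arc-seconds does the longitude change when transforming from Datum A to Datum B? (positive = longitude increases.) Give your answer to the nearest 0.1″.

Δλ = -12.2″

At latitude -36.3435°, cos φ = 0.805479.
One radian of longitude at latitude φ spans R cos φ, so Δλ = ΔE / (R cos φ) = -303.0 / (6367000 × 0.805479) = -5.9082e-05 rad = -12.186″.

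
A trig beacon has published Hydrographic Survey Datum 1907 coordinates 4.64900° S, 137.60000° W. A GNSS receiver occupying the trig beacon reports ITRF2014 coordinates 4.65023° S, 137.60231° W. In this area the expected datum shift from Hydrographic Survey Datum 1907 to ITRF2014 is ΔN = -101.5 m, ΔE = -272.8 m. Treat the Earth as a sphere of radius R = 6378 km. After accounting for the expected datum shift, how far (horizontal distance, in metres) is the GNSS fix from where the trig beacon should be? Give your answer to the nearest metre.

39 m

Observed coordinate differences: Δφ = -0.00123°, Δλ = -0.00231°.
Converting to metres (1° lat = 111317 m, cos φ = 0.996710): observed ΔN = -136.9 m, observed ΔE = -256.3 m.
Subtracting the expected shift leaves a residual of -136.9 − (-101.5) = -35.4 m north and -256.3 − (-272.8) = 16.5 m east.
Residual distance = √((-35.4)² + 16.5²) = 39.1 m.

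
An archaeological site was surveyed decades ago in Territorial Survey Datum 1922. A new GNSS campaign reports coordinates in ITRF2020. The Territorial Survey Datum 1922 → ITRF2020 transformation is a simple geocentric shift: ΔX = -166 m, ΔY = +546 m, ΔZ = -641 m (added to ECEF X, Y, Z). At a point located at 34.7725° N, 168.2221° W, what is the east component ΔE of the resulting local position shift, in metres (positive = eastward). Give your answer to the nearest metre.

The local east axis at (φ, λ) is (−sin λ, cos λ, 0), so ΔE = −sin(-168.2221°)·(-166) + cos(-168.2221°)·546 = -568.39 m.

ΔE = -568 m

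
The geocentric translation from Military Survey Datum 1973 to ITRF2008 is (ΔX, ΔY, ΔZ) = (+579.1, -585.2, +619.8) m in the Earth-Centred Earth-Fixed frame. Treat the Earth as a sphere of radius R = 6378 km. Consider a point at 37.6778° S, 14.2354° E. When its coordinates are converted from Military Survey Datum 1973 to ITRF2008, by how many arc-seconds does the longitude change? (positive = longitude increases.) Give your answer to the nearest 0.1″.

sin φ = -0.611220, cos φ = 0.791460, sin λ = 0.245906, cos λ = 0.969294.
East component: ΔE = −sin λ·ΔX + cos λ·ΔY = −(0.245906)(579.1) + (0.969294)(-585.2) = -709.63 m.
1° of latitude spans πR/180 = 111317 m; at latitude φ, 1° of longitude spans that × cos φ = 88103.1 m, so Δλ = -709.63 / 88103.1 × 3600 = -28.997″.

Δλ = -29.0″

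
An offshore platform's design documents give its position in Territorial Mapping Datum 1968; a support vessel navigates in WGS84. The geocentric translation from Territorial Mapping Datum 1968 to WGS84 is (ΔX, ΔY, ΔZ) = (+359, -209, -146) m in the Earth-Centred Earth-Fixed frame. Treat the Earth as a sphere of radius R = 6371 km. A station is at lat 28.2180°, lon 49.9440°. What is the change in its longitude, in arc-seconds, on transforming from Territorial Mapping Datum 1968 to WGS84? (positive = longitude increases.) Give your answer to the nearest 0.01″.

Δλ = -15.04″

sin φ = 0.472828, cos φ = 0.881155, sin λ = 0.765416, cos λ = 0.643536.
East component: ΔE = −sin λ·ΔX + cos λ·ΔY = −(0.765416)(359) + (0.643536)(-209) = -409.28 m.
1° of latitude spans πR/180 = 111195 m; at latitude φ, 1° of longitude spans that × cos φ = 97980.0 m, so Δλ = -409.28 / 97980.0 × 3600 = -15.038″.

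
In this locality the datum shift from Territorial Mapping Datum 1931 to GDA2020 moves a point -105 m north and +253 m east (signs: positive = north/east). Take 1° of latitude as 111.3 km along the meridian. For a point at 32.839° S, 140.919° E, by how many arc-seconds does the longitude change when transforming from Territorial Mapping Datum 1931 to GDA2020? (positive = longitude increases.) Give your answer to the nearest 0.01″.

Δλ = 9.74″

At latitude -32.839°, cos φ = 0.840198.
1° of longitude at this latitude = 111.3 × cos φ = 93.51 km, so Δλ = 253.0 / 93514.0 = 0.0027055° = 9.740″.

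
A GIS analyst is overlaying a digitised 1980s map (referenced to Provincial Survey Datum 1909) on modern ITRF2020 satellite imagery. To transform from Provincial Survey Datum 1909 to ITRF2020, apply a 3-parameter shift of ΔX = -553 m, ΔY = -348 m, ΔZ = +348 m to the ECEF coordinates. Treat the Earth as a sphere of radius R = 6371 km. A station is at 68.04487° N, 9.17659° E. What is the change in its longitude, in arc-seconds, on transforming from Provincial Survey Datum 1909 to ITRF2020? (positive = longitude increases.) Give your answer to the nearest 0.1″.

sin φ = 0.927477, cos φ = 0.373880, sin λ = 0.159478, cos λ = 0.987202.
East component: ΔE = −sin λ·ΔX + cos λ·ΔY = −(0.159478)(-553) + (0.987202)(-348) = -255.35 m.
1° of latitude spans πR/180 = 111195 m; at latitude φ, 1° of longitude spans that × cos φ = 41573.6 m, so Δλ = -255.35 / 41573.6 × 3600 = -22.112″.

Δλ = -22.1″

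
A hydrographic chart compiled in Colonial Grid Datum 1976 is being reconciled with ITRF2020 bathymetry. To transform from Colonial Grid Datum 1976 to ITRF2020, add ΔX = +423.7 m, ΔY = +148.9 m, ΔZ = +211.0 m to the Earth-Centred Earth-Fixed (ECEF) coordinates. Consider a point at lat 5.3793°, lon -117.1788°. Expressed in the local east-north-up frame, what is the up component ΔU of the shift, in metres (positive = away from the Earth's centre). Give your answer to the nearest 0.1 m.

ΔU = -304.8 m

The local up (radial) axis is (cos φ cos λ, cos φ sin λ, sin φ), giving ΔU = -192.681 − 131.876 + 19.781 = -304.78 m.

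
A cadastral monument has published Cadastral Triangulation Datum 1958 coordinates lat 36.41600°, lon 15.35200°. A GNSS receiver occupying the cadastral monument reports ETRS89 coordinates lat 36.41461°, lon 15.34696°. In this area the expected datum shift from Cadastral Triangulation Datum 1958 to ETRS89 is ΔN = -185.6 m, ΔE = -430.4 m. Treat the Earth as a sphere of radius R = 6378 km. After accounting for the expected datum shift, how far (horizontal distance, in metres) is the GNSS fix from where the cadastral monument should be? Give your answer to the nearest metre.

Observed coordinate differences: Δφ = -0.00139°, Δλ = -0.00504°.
Converting to metres (1° lat = 111317 m, cos φ = 0.804728): observed ΔN = -154.7 m, observed ΔE = -451.5 m.
Subtracting the expected shift leaves a residual of -154.7 − (-185.6) = 30.9 m north and -451.5 − (-430.4) = -21.1 m east.
Residual distance = √(30.9² + (-21.1)²) = 37.4 m.

37 m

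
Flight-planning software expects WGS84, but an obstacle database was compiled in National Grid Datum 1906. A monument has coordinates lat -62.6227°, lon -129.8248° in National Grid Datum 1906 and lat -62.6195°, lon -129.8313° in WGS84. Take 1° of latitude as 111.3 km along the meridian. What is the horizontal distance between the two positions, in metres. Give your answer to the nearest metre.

487 m

Δφ = -62.6195° − -62.6227° = +0.0032°; Δλ = -129.8313° − -129.8248° = -0.0065°.
ΔN = Δφ × 111300 = 356.2 m; ΔE = Δλ × 111300 × cos(-62.6227°) = -0.0065 × 111300 × 0.459848 = -332.7 m.
Distance = √(ΔE² + ΔN²) = √((-332.7)² + 356.2²) = 487.4 m.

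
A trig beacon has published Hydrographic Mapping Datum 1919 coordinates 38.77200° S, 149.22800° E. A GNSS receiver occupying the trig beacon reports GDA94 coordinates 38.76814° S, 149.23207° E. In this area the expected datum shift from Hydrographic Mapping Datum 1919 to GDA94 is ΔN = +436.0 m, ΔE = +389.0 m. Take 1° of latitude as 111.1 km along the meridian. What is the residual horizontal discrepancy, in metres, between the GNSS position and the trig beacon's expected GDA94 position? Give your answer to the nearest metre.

37 m

Observed coordinate differences: Δφ = +0.00386°, Δλ = +0.00407°.
Converting to metres (1° lat = 111100 m, cos φ = 0.779644): observed ΔN = 428.8 m, observed ΔE = 352.5 m.
Subtracting the expected shift leaves a residual of 428.8 − (436.0) = -7.2 m north and 352.5 − (389.0) = -36.5 m east.
Residual distance = √((-7.2)² + (-36.5)²) = 37.2 m.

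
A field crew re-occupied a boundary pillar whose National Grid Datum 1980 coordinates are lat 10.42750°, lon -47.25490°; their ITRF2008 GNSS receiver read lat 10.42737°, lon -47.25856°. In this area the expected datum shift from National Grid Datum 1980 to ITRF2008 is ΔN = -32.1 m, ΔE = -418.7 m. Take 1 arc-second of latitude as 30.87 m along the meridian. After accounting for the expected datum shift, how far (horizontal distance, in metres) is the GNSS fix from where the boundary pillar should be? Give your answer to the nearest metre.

Observed coordinate differences: Δφ = -0.00013°, Δλ = -0.00366°.
Converting to metres (1° lat = 111132 m, cos φ = 0.983485): observed ΔN = -14.4 m, observed ΔE = -400.0 m.
Subtracting the expected shift leaves a residual of -14.4 − (-32.1) = 17.7 m north and -400.0 − (-418.7) = 18.7 m east.
Residual distance = √(17.7² + 18.7²) = 25.7 m.

26 m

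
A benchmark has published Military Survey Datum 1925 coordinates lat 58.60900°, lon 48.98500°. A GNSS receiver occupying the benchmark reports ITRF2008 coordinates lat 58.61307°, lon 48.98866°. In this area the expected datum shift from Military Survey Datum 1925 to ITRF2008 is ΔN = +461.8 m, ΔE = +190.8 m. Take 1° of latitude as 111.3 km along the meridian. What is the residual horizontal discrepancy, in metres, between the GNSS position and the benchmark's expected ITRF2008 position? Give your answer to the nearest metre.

23 m

Observed coordinate differences: Δφ = +0.00407°, Δλ = +0.00366°.
Converting to metres (1° lat = 111300 m, cos φ = 0.520876): observed ΔN = 453.0 m, observed ΔE = 212.2 m.
Subtracting the expected shift leaves a residual of 453.0 − (461.8) = -8.8 m north and 212.2 − (190.8) = 21.4 m east.
Residual distance = √((-8.8)² + 21.4²) = 23.1 m.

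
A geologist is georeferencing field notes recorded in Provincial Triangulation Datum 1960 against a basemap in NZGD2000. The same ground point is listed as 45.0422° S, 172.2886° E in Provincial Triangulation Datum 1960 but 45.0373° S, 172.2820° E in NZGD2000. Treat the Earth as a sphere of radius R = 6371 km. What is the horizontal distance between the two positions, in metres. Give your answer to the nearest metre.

752 m

Δφ = -45.0373° − -45.0422° = +0.0049°; Δλ = 172.2820° − 172.2886° = -0.0066°.
1° along a meridian = πR/180 = 111195 m.
ΔN = Δφ × 111195 = 544.9 m; ΔE = Δλ × 111195 × cos(-45.0422°) = -0.0066 × 111195 × 0.706586 = -518.6 m.
Distance = √(ΔE² + ΔN²) = √((-518.6)² + 544.9²) = 752.2 m.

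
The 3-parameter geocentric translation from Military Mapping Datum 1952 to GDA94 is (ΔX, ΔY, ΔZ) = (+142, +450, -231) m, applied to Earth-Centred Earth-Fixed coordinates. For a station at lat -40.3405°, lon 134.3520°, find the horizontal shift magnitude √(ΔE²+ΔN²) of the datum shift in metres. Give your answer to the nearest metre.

The local east axis at (φ, λ) is (−sin λ, cos λ, 0), so ΔE = −sin(134.3520°)·142 + cos(134.3520°)·450 = -416.12 m.
The local north axis is (−sin φ cos λ, −sin φ sin λ, cos φ), giving ΔN = -64.258 + 208.295 − 176.071 = -32.03 m.
Horizontal magnitude = √(ΔE² + ΔN²) = √((-416.12)² + (-32.03)²) = 417.35 m.

417 m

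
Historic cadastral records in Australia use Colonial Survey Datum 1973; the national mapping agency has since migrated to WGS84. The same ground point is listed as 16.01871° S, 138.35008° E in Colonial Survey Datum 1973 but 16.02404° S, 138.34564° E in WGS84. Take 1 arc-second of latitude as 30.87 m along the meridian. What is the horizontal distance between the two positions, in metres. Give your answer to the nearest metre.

Δφ = -16.02404° − -16.01871° = -0.00533°; Δλ = 138.34564° − 138.35008° = -0.00444°.
1° of latitude = 3600 × 30.87 = 111132 m.
ΔN = Δφ × 111132 = -592.3 m; ΔE = Δλ × 111132 × cos(-16.01871°) = -0.00444 × 111132 × 0.961172 = -474.3 m.
Distance = √(ΔE² + ΔN²) = √((-474.3)² + (-592.3)²) = 758.8 m.

759 m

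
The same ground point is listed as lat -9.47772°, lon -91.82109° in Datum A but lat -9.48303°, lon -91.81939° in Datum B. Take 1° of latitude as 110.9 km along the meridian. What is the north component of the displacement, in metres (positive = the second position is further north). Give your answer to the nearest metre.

ΔN = -589 m

Δφ = -9.48303° − -9.47772° = -0.00531°; Δλ = -91.81939° − -91.82109° = +0.00170°.
ΔN = Δφ × 110900 = -588.9 m; ΔE = Δλ × 110900 × cos(-9.47772°) = +0.00170 × 110900 × 0.986350 = 186.0 m.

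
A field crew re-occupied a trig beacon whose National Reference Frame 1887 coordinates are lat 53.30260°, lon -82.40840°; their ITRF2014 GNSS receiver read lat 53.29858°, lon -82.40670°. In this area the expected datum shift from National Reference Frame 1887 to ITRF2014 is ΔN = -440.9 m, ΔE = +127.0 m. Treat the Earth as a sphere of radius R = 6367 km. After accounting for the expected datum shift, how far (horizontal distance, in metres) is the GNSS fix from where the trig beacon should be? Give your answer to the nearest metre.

15 m

Observed coordinate differences: Δφ = -0.00402°, Δλ = +0.00170°.
Converting to metres (1° lat = 111125 m, cos φ = 0.597589): observed ΔN = -446.7 m, observed ΔE = 112.9 m.
Subtracting the expected shift leaves a residual of -446.7 − (-440.9) = -5.8 m north and 112.9 − (127.0) = -14.1 m east.
Residual distance = √((-5.8)² + (-14.1)²) = 15.3 m.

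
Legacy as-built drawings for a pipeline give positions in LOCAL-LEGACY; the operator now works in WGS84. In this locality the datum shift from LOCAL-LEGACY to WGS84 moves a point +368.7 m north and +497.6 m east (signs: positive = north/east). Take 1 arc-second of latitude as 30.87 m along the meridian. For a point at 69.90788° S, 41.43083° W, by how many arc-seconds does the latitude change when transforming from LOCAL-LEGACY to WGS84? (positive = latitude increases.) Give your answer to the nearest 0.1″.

1″ of latitude = 30.87 m, so Δφ = 368.7 / 30.87 = 11.944″.

Δφ = 11.9″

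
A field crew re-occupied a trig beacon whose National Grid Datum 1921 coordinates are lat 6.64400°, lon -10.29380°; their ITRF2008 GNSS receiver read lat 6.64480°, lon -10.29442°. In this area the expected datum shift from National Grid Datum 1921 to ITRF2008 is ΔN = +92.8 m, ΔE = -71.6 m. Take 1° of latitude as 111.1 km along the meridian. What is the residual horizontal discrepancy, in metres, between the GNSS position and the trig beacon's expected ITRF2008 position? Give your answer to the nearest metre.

Observed coordinate differences: Δφ = +0.00080°, Δλ = -0.00062°.
Converting to metres (1° lat = 111100 m, cos φ = 0.993284): observed ΔN = 88.9 m, observed ΔE = -68.4 m.
Subtracting the expected shift leaves a residual of 88.9 − (92.8) = -3.9 m north and -68.4 − (-71.6) = 3.2 m east.
Residual distance = √((-3.9)² + 3.2²) = 5.0 m.

5 m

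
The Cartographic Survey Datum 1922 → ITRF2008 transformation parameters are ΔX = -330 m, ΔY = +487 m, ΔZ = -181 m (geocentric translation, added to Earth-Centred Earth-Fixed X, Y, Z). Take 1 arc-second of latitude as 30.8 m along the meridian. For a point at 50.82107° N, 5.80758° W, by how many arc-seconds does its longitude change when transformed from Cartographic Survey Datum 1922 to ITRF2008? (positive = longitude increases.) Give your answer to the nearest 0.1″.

Δλ = 23.2″

sin φ = 0.775177, cos φ = 0.631744, sin λ = -0.101188, cos λ = 0.994867.
East component: ΔE = −sin λ·ΔX + cos λ·ΔY = −(-0.101188)(-330) + (0.994867)(487) = 451.11 m.
1° of latitude spans 3600 × 30.80 = 110880 m; at latitude φ, 1° of longitude spans that × cos φ = 70047.8 m, so Δλ = 451.11 / 70047.8 × 3600 = 23.184″.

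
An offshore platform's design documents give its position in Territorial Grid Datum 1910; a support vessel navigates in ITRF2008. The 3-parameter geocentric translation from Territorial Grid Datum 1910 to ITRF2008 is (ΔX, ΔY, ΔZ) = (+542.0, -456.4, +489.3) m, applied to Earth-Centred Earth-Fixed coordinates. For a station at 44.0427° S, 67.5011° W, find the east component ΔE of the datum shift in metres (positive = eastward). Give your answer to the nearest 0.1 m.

ΔE = 326.1 m

At φ = -44.0427°, λ = -67.5011°: sin φ = -0.695194, cos φ = 0.718822, sin λ = -0.923887, cos λ = 0.382666.
ΔE = −sin λ·ΔX + cos λ·ΔY = −(-0.923887)·(542.0) + (0.382666)·(-456.4) = 326.10 m.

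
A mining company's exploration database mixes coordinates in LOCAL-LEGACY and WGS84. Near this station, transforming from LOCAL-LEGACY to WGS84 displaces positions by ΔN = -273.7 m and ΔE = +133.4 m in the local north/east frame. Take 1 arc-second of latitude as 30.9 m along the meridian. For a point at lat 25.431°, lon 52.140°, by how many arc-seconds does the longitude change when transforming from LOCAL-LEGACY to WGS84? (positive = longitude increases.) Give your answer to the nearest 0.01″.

Δλ = 4.78″

At latitude 25.431°, cos φ = 0.903103.
1″ of longitude at this latitude = 30.90 × cos φ = 27.9059 m, so Δλ = 133.4 / 27.9059 = 4.780″.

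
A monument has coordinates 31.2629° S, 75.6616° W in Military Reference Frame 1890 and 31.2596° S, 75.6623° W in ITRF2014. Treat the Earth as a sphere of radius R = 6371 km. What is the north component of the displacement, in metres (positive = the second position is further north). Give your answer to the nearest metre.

Δφ = -31.2596° − -31.2629° = +0.0033°; Δλ = -75.6623° − -75.6616° = -0.0007°.
1° along a meridian = πR/180 = 111195 m.
ΔN = Δφ × 111195 = 366.9 m; ΔE = Δλ × 111195 × cos(-31.2629°) = -0.0007 × 111195 × 0.854795 = -66.5 m.

ΔN = 367 m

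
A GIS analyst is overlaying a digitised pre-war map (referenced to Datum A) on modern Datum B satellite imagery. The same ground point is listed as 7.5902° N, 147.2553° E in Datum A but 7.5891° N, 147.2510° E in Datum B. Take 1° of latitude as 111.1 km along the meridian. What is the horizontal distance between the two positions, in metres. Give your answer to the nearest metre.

Δφ = 7.5891° − 7.5902° = -0.0011°; Δλ = 147.2510° − 147.2553° = -0.0043°.
ΔN = Δφ × 111100 = -122.2 m; ΔE = Δλ × 111100 × cos(7.5902°) = -0.0043 × 111100 × 0.991238 = -473.5 m.
Distance = √(ΔE² + ΔN²) = √((-473.5)² + (-122.2)²) = 489.1 m.

489 m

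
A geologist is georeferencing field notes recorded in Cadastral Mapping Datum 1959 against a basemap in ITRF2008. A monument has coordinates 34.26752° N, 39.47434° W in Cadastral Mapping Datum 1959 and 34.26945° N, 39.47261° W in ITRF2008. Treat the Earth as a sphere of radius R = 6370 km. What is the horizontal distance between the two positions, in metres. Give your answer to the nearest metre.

267 m

Δφ = 34.26945° − 34.26752° = +0.00193°; Δλ = -39.47261° − -39.47434° = +0.00173°.
1° along a meridian = πR/180 = 111177 m.
ΔN = Δφ × 111177 = 214.6 m; ΔE = Δλ × 111177 × cos(34.26752°) = +0.00173 × 111177 × 0.826418 = 159.0 m.
Distance = √(ΔE² + ΔN²) = √(159.0² + 214.6²) = 267.0 m.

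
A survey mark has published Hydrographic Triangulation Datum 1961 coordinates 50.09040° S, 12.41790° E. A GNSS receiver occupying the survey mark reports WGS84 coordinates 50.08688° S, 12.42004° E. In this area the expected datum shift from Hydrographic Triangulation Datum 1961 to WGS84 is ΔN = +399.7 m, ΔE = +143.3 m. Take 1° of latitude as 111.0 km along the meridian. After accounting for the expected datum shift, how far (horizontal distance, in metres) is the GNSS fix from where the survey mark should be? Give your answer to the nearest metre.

13 m

Observed coordinate differences: Δφ = +0.00352°, Δλ = +0.00214°.
Converting to metres (1° lat = 111000 m, cos φ = 0.641578): observed ΔN = 390.7 m, observed ΔE = 152.4 m.
Subtracting the expected shift leaves a residual of 390.7 − (399.7) = -9.0 m north and 152.4 − (143.3) = 9.1 m east.
Residual distance = √((-9.0)² + 9.1²) = 12.8 m.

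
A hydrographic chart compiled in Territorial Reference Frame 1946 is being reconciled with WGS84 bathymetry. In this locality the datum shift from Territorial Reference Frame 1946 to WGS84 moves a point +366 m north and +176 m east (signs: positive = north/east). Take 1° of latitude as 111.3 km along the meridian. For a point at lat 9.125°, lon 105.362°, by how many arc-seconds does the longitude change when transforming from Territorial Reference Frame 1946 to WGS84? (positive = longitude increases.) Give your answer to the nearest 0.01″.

At latitude 9.125°, cos φ = 0.987345.
1° of longitude at this latitude = 111.3 × cos φ = 109.89 km, so Δλ = 176.0 / 109891.5 = 0.0016016° = 5.766″.

Δλ = 5.77″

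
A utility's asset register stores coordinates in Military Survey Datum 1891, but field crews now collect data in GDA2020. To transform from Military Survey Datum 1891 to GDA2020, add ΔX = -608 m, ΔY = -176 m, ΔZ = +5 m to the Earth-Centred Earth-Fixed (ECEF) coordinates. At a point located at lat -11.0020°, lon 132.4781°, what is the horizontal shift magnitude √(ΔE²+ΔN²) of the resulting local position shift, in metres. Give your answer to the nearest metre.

570 m

At φ = -11.0020°, λ = 132.4781°: sin φ = -0.190843, cos φ = 0.981621, sin λ = 0.737536, cos λ = -0.675308.
ΔE = −sin λ·ΔX + cos λ·ΔY = −(0.737536)·(-608) + (-0.675308)·(-176) = 567.28 m.
ΔN = −sin φ cos λ·ΔX − sin φ sin λ·ΔY + cos φ·ΔZ = −(-0.190843)(-0.675308)(-608) − (-0.190843)(0.737536)(-176) + (0.981621)(5) = 58.49 m.
Horizontal magnitude = √(ΔE² + ΔN²) = √(567.28² + 58.49²) = 570.28 m.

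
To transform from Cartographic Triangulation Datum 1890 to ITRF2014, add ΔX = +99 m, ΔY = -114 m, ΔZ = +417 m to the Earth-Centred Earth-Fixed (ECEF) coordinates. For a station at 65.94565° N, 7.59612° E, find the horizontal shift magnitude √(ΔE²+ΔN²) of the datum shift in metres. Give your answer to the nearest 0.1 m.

157.3 m

The local east axis at (φ, λ) is (−sin λ, cos λ, 0), so ΔE = −sin(7.59612°)·99 + cos(7.59612°)·(-114) = -126.09 m.
The local north axis is (−sin φ cos λ, −sin φ sin λ, cos φ), giving ΔN = -89.609 + 13.761 + 169.970 = 94.12 m.
Horizontal magnitude = √(ΔE² + ΔN²) = √((-126.09)² + 94.12²) = 157.34 m.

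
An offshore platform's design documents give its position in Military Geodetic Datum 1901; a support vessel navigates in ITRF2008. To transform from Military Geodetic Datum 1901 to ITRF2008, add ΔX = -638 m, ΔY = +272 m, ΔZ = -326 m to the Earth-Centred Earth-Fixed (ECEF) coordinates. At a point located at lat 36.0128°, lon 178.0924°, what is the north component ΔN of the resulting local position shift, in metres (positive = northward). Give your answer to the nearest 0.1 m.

At φ = 36.0128°, λ = 178.0924°: sin φ = 0.587966, cos φ = 0.808886, sin λ = 0.033288, cos λ = -0.999446.
ΔN = −sin φ cos λ·ΔX − sin φ sin λ·ΔY + cos φ·ΔZ = −(0.587966)(-0.999446)(-638) − (0.587966)(0.033288)(272) + (0.808886)(-326) = -643.93 m.

ΔN = -643.9 m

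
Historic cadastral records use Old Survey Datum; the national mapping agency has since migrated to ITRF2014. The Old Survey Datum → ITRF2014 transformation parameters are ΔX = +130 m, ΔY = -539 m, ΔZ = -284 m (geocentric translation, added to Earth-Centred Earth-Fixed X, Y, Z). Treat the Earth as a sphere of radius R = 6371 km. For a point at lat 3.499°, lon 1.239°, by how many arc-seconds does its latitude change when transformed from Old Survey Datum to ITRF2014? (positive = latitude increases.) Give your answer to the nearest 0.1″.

sin φ = 0.061031, cos φ = 0.998136, sin λ = 0.021623, cos λ = 0.999766.
North component: ΔN = −sin φ cos λ·ΔX − sin φ sin λ·ΔY + cos φ·ΔZ = −(0.061031)(0.999766)(130) − (0.061031)(0.021623)(-539) + (0.998136)(-284) = -290.69 m.
1° of latitude spans πR/180 = 111195 m, so Δφ = -290.69 / 111195 × 3600 = -9.411″.

Δφ = -9.4″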